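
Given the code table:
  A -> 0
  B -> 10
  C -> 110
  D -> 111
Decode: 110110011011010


Decoding:
110 -> C
110 -> C
0 -> A
110 -> C
110 -> C
10 -> B


Result: CCACCB


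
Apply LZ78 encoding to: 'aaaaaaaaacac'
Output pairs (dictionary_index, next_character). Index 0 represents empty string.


LZ78 encoding steps:
Dictionary: {0: ''}
Step 1: w='' (idx 0), next='a' -> output (0, 'a'), add 'a' as idx 1
Step 2: w='a' (idx 1), next='a' -> output (1, 'a'), add 'aa' as idx 2
Step 3: w='aa' (idx 2), next='a' -> output (2, 'a'), add 'aaa' as idx 3
Step 4: w='aaa' (idx 3), next='c' -> output (3, 'c'), add 'aaac' as idx 4
Step 5: w='a' (idx 1), next='c' -> output (1, 'c'), add 'ac' as idx 5


Encoded: [(0, 'a'), (1, 'a'), (2, 'a'), (3, 'c'), (1, 'c')]


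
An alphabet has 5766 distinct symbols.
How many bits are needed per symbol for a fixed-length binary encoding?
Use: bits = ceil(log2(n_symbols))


log2(5766) = 12.4934
Bracket: 2^12 = 4096 < 5766 <= 2^13 = 8192
So ceil(log2(5766)) = 13

bits = ceil(log2(5766)) = ceil(12.4934) = 13 bits


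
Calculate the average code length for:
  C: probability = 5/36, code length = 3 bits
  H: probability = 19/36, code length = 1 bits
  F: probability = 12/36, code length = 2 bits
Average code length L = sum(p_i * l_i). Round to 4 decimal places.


Weighted contributions p_i * l_i:
  C: (5/36) * 3 = 15/36
  H: (19/36) * 1 = 19/36
  F: (12/36) * 2 = 24/36
Sum = (15 + 19 + 24)/36 = 58/36

L = 58/36 = 1.6111 bits/symbol


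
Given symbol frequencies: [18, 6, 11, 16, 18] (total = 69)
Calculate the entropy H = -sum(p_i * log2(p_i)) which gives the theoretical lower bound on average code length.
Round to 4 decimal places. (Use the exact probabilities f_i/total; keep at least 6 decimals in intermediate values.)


Per-symbol terms -p_i * log2(p_i) with p_i = f_i/69:
  p = 18/69 = 0.260870: log2(p) = -1.938599, -p*log2(p) = 0.505722
  p = 6/69 = 0.086957: log2(p) = -3.523562, -p*log2(p) = 0.306397
  p = 11/69 = 0.159420: log2(p) = -2.649093, -p*log2(p) = 0.422319
  p = 16/69 = 0.231884: log2(p) = -2.108524, -p*log2(p) = 0.488933
  p = 18/69 = 0.260870: log2(p) = -1.938599, -p*log2(p) = 0.505722
H = 0.505722 + 0.306397 + 0.422319 + 0.488933 + 0.505722 = 2.229093

H = 2.2291 bits/symbol


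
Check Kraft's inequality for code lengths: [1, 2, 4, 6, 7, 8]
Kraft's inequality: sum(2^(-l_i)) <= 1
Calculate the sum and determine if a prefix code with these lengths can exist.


Sum = 2^(-1) + 2^(-2) + 2^(-4) + 2^(-6) + 2^(-7) + 2^(-8)
    = 0.5 + 0.25 + 0.0625 + 0.015625 + 0.0078125 + 0.00390625
    = 215/256 = 0.83984375
Since 0.83984375 <= 1, Kraft's inequality IS satisfied.
A prefix code with these lengths CAN exist.

Kraft sum = 0.83984375. Satisfied.


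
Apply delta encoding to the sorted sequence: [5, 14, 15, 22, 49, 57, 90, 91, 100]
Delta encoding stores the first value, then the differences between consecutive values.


First value: 5
Deltas:
  14 - 5 = 9
  15 - 14 = 1
  22 - 15 = 7
  49 - 22 = 27
  57 - 49 = 8
  90 - 57 = 33
  91 - 90 = 1
  100 - 91 = 9


Delta encoded: [5, 9, 1, 7, 27, 8, 33, 1, 9]


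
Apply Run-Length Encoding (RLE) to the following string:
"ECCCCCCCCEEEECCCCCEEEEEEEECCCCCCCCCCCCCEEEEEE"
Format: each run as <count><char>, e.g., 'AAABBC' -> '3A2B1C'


Scanning runs left to right:
  i=0: run of 'E' x 1 -> '1E'
  i=1: run of 'C' x 8 -> '8C'
  i=9: run of 'E' x 4 -> '4E'
  i=13: run of 'C' x 5 -> '5C'
  i=18: run of 'E' x 8 -> '8E'
  i=26: run of 'C' x 13 -> '13C'
  i=39: run of 'E' x 6 -> '6E'

RLE = 1E8C4E5C8E13C6E


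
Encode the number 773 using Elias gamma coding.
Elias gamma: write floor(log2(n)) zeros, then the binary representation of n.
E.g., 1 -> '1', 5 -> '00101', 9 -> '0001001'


num_bits = floor(log2(773)) + 1 = 10
leading_zeros = num_bits - 1 = 9
binary(773) = 1100000101

Elias gamma(773) = '000000000' + '1100000101' = 0000000001100000101 (19 bits)


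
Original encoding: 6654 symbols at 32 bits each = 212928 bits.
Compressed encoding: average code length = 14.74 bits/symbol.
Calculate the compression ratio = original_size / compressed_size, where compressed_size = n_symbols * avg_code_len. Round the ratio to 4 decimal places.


original_size = n_symbols * orig_bits = 6654 * 32 = 212928 bits
compressed_size = n_symbols * avg_code_len = 6654 * 14.74 = 98079.96 bits
ratio = original_size / compressed_size = 212928 / 98079.96 = 2.171

Compression ratio = 2.171


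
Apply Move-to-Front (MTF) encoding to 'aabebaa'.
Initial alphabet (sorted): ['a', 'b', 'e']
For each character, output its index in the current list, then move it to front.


MTF encoding:
'a': index 0 in ['a', 'b', 'e'] -> ['a', 'b', 'e']
'a': index 0 in ['a', 'b', 'e'] -> ['a', 'b', 'e']
'b': index 1 in ['a', 'b', 'e'] -> ['b', 'a', 'e']
'e': index 2 in ['b', 'a', 'e'] -> ['e', 'b', 'a']
'b': index 1 in ['e', 'b', 'a'] -> ['b', 'e', 'a']
'a': index 2 in ['b', 'e', 'a'] -> ['a', 'b', 'e']
'a': index 0 in ['a', 'b', 'e'] -> ['a', 'b', 'e']


Output: [0, 0, 1, 2, 1, 2, 0]


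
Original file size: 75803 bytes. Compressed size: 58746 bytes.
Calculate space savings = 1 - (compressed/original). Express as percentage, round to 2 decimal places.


ratio = compressed/original = 58746/75803 = 0.774983
savings = 1 - ratio = 1 - 0.774983 = 0.225017
as a percentage: 0.225017 * 100 = 22.5%

Space savings = 1 - 58746/75803 = 22.5%


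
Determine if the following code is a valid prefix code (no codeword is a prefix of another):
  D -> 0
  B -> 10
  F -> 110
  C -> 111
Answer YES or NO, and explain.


Checking each pair (does one codeword prefix another?):
  D='0' vs B='10': no prefix
  D='0' vs F='110': no prefix
  D='0' vs C='111': no prefix
  B='10' vs D='0': no prefix
  B='10' vs F='110': no prefix
  B='10' vs C='111': no prefix
  F='110' vs D='0': no prefix
  F='110' vs B='10': no prefix
  F='110' vs C='111': no prefix
  C='111' vs D='0': no prefix
  C='111' vs B='10': no prefix
  C='111' vs F='110': no prefix
No violation found over all pairs.

YES -- this is a valid prefix code. No codeword is a prefix of any other codeword.


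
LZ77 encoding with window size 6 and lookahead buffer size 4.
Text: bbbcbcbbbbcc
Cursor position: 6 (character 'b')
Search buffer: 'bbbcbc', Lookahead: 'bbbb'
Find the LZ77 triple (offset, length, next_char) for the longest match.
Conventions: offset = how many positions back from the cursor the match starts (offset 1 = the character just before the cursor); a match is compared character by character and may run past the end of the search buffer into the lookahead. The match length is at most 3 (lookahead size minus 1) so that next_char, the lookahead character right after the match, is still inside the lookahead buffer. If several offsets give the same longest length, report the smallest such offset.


Try each offset into the search buffer:
  offset=1 (pos 5, char 'c'): match length 0
  offset=2 (pos 4, char 'b'): match length 1
  offset=3 (pos 3, char 'c'): match length 0
  offset=4 (pos 2, char 'b'): match length 1
  offset=5 (pos 1, char 'b'): match length 2
  offset=6 (pos 0, char 'b'): match length 3
Longest match has length 3 at offset 6.
next_char = character at position 6 + 3 = 9 -> 'b'

Best match: offset=6, length=3 (matching 'bbb' starting at position 0)
LZ77 triple: (6, 3, 'b')


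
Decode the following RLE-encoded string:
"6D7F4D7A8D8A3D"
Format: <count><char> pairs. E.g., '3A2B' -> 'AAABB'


Expanding each <count><char> pair:
  6D -> 'DDDDDD'
  7F -> 'FFFFFFF'
  4D -> 'DDDD'
  7A -> 'AAAAAAA'
  8D -> 'DDDDDDDD'
  8A -> 'AAAAAAAA'
  3D -> 'DDD'

Decoded = DDDDDDFFFFFFFDDDDAAAAAAADDDDDDDDAAAAAAAADDD


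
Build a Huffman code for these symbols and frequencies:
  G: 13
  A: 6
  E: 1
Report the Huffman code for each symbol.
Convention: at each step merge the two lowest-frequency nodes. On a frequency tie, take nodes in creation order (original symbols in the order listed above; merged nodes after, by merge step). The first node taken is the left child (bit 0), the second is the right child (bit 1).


Huffman tree construction:
Step 1: Merge E(1) + A(6) = 7
Step 2: Merge (E+A)(7) + G(13) = 20
Read each symbol's code off the tree from the root (left child = 0, right child = 1).

Codes:
  G: 1 (length 1)
  A: 01 (length 2)
  E: 00 (length 2)
Average code length: 27/20 = 1.3500 bits/symbol


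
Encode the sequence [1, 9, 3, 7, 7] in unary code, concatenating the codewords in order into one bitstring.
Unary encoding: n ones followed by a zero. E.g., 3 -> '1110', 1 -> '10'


Encode each number as n ones followed by a terminating 0:
  1 -> 10 (2 bits)
  9 -> 1111111110 (10 bits)
  3 -> 1110 (4 bits)
  7 -> 11111110 (8 bits)
  7 -> 11111110 (8 bits)
Total length = 2 + 10 + 4 + 8 + 8 = 32 bits.

Unary([1, 9, 3, 7, 7]) = 10111111111011101111111011111110 (32 bits)


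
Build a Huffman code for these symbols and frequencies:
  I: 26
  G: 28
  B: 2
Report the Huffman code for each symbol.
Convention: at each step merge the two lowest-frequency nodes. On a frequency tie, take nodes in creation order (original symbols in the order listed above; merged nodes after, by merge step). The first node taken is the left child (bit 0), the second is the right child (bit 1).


Huffman tree construction:
Step 1: Merge B(2) + I(26) = 28
Step 2: Merge G(28) + (B+I)(28) = 56
Read each symbol's code off the tree from the root (left child = 0, right child = 1).

Codes:
  I: 11 (length 2)
  G: 0 (length 1)
  B: 10 (length 2)
Average code length: 84/56 = 1.5000 bits/symbol


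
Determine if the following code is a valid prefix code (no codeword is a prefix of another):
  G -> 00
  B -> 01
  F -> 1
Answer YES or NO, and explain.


Checking each pair (does one codeword prefix another?):
  G='00' vs B='01': no prefix
  G='00' vs F='1': no prefix
  B='01' vs G='00': no prefix
  B='01' vs F='1': no prefix
  F='1' vs G='00': no prefix
  F='1' vs B='01': no prefix
No violation found over all pairs.

YES -- this is a valid prefix code. No codeword is a prefix of any other codeword.


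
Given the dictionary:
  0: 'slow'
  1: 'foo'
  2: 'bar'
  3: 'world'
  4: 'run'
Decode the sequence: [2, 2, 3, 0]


Look up each index in the dictionary:
  2 -> 'bar'
  2 -> 'bar'
  3 -> 'world'
  0 -> 'slow'

Decoded: "bar bar world slow"


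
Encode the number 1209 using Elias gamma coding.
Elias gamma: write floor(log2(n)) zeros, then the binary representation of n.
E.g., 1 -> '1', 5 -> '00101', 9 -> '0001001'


num_bits = floor(log2(1209)) + 1 = 11
leading_zeros = num_bits - 1 = 10
binary(1209) = 10010111001

Elias gamma(1209) = '0000000000' + '10010111001' = 000000000010010111001 (21 bits)


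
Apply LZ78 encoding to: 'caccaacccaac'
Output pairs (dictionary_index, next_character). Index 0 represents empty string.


LZ78 encoding steps:
Dictionary: {0: ''}
Step 1: w='' (idx 0), next='c' -> output (0, 'c'), add 'c' as idx 1
Step 2: w='' (idx 0), next='a' -> output (0, 'a'), add 'a' as idx 2
Step 3: w='c' (idx 1), next='c' -> output (1, 'c'), add 'cc' as idx 3
Step 4: w='a' (idx 2), next='a' -> output (2, 'a'), add 'aa' as idx 4
Step 5: w='cc' (idx 3), next='c' -> output (3, 'c'), add 'ccc' as idx 5
Step 6: w='aa' (idx 4), next='c' -> output (4, 'c'), add 'aac' as idx 6


Encoded: [(0, 'c'), (0, 'a'), (1, 'c'), (2, 'a'), (3, 'c'), (4, 'c')]


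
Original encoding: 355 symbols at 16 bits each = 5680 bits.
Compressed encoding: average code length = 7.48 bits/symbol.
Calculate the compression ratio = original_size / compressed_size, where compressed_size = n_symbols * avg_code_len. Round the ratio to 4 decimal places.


original_size = n_symbols * orig_bits = 355 * 16 = 5680 bits
compressed_size = n_symbols * avg_code_len = 355 * 7.48 = 2655.4 bits
ratio = original_size / compressed_size = 5680 / 2655.4 = 2.139

Compression ratio = 2.139


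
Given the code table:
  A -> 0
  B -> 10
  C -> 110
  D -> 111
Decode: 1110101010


Decoding:
111 -> D
0 -> A
10 -> B
10 -> B
10 -> B


Result: DABBB


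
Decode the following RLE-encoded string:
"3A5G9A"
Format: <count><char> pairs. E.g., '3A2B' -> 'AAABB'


Expanding each <count><char> pair:
  3A -> 'AAA'
  5G -> 'GGGGG'
  9A -> 'AAAAAAAAA'

Decoded = AAAGGGGGAAAAAAAAA


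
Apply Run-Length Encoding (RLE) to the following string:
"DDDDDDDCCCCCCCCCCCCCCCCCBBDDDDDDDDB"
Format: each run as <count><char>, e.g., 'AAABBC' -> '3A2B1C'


Scanning runs left to right:
  i=0: run of 'D' x 7 -> '7D'
  i=7: run of 'C' x 17 -> '17C'
  i=24: run of 'B' x 2 -> '2B'
  i=26: run of 'D' x 8 -> '8D'
  i=34: run of 'B' x 1 -> '1B'

RLE = 7D17C2B8D1B


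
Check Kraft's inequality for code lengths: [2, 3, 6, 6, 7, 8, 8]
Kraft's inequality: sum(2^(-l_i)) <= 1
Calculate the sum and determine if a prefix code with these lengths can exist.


Sum = 2^(-2) + 2^(-3) + 2^(-6) + 2^(-6) + 2^(-7) + 2^(-8) + 2^(-8)
    = 0.25 + 0.125 + 0.015625 + 0.015625 + 0.0078125 + 0.00390625 + 0.00390625
    = 108/256 = 0.421875
Since 0.421875 <= 1, Kraft's inequality IS satisfied.
A prefix code with these lengths CAN exist.

Kraft sum = 0.421875. Satisfied.


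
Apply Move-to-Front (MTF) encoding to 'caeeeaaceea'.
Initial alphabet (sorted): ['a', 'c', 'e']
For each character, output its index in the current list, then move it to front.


MTF encoding:
'c': index 1 in ['a', 'c', 'e'] -> ['c', 'a', 'e']
'a': index 1 in ['c', 'a', 'e'] -> ['a', 'c', 'e']
'e': index 2 in ['a', 'c', 'e'] -> ['e', 'a', 'c']
'e': index 0 in ['e', 'a', 'c'] -> ['e', 'a', 'c']
'e': index 0 in ['e', 'a', 'c'] -> ['e', 'a', 'c']
'a': index 1 in ['e', 'a', 'c'] -> ['a', 'e', 'c']
'a': index 0 in ['a', 'e', 'c'] -> ['a', 'e', 'c']
'c': index 2 in ['a', 'e', 'c'] -> ['c', 'a', 'e']
'e': index 2 in ['c', 'a', 'e'] -> ['e', 'c', 'a']
'e': index 0 in ['e', 'c', 'a'] -> ['e', 'c', 'a']
'a': index 2 in ['e', 'c', 'a'] -> ['a', 'e', 'c']


Output: [1, 1, 2, 0, 0, 1, 0, 2, 2, 0, 2]


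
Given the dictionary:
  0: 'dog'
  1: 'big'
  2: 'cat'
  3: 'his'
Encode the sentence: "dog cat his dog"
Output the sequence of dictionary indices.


Look up each word in the dictionary:
  'dog' -> 0
  'cat' -> 2
  'his' -> 3
  'dog' -> 0

Encoded: [0, 2, 3, 0]


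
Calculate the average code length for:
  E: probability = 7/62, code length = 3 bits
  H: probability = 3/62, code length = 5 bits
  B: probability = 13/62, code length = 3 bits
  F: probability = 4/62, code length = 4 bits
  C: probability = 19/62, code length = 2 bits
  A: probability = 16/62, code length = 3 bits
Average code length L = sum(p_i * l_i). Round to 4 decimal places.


Weighted contributions p_i * l_i:
  E: (7/62) * 3 = 21/62
  H: (3/62) * 5 = 15/62
  B: (13/62) * 3 = 39/62
  F: (4/62) * 4 = 16/62
  C: (19/62) * 2 = 38/62
  A: (16/62) * 3 = 48/62
Sum = (21 + 15 + 39 + 16 + 38 + 48)/62 = 177/62

L = 177/62 = 2.8548 bits/symbol


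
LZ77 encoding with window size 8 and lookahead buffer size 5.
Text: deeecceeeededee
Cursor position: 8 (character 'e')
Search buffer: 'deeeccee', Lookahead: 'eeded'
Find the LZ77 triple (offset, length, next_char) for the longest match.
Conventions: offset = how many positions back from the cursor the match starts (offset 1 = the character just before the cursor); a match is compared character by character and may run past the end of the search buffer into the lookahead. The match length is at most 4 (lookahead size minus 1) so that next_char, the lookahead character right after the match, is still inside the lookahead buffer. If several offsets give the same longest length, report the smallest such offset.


Try each offset into the search buffer:
  offset=1 (pos 7, char 'e'): match length 2
  offset=2 (pos 6, char 'e'): match length 2
  offset=3 (pos 5, char 'c'): match length 0
  offset=4 (pos 4, char 'c'): match length 0
  offset=5 (pos 3, char 'e'): match length 1
  offset=6 (pos 2, char 'e'): match length 2
  offset=7 (pos 1, char 'e'): match length 2
  offset=8 (pos 0, char 'd'): match length 0
Longest match has length 2, found at offsets 1, 2, 6, 7; take the smallest, offset 1.
next_char = character at position 8 + 2 = 10 -> 'd'

Best match: offset=1, length=2 (matching 'ee' starting at position 7)
LZ77 triple: (1, 2, 'd')


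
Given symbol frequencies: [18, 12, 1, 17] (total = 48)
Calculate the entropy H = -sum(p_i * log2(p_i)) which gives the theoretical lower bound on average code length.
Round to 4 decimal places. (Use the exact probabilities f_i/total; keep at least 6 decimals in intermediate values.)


Per-symbol terms -p_i * log2(p_i) with p_i = f_i/48:
  p = 18/48 = 0.375000: log2(p) = -1.415037, -p*log2(p) = 0.530639
  p = 12/48 = 0.250000: log2(p) = -2.000000, -p*log2(p) = 0.500000
  p = 1/48 = 0.020833: log2(p) = -5.584963, -p*log2(p) = 0.116353
  p = 17/48 = 0.354167: log2(p) = -1.497500, -p*log2(p) = 0.530364
H = 0.530639 + 0.500000 + 0.116353 + 0.530364 = 1.677356

H = 1.6774 bits/symbol


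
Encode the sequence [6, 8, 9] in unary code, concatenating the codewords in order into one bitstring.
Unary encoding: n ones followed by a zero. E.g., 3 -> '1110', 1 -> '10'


Encode each number as n ones followed by a terminating 0:
  6 -> 1111110 (7 bits)
  8 -> 111111110 (9 bits)
  9 -> 1111111110 (10 bits)
Total length = 7 + 9 + 10 = 26 bits.

Unary([6, 8, 9]) = 11111101111111101111111110 (26 bits)


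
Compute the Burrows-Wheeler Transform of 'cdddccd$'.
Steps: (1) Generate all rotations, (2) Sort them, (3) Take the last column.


Rotations (sorted):
  0: $cdddccd -> last char: d
  1: ccd$cddd -> last char: d
  2: cd$cdddc -> last char: c
  3: cdddccd$ -> last char: $
  4: d$cdddcc -> last char: c
  5: dccd$cdd -> last char: d
  6: ddccd$cd -> last char: d
  7: dddccd$c -> last char: c


BWT = ddc$cddc


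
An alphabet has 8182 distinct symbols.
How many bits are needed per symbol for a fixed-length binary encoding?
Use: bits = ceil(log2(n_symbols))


log2(8182) = 12.9982
Bracket: 2^12 = 4096 < 8182 <= 2^13 = 8192
So ceil(log2(8182)) = 13

bits = ceil(log2(8182)) = ceil(12.9982) = 13 bits


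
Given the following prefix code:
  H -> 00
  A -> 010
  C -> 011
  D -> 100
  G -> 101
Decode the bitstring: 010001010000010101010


Decoding step by step:
Bits 010 -> A
Bits 00 -> H
Bits 101 -> G
Bits 00 -> H
Bits 00 -> H
Bits 010 -> A
Bits 101 -> G
Bits 010 -> A


Decoded message: AHGHHAGA


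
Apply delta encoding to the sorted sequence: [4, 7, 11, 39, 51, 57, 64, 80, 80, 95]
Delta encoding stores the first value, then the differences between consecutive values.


First value: 4
Deltas:
  7 - 4 = 3
  11 - 7 = 4
  39 - 11 = 28
  51 - 39 = 12
  57 - 51 = 6
  64 - 57 = 7
  80 - 64 = 16
  80 - 80 = 0
  95 - 80 = 15


Delta encoded: [4, 3, 4, 28, 12, 6, 7, 16, 0, 15]


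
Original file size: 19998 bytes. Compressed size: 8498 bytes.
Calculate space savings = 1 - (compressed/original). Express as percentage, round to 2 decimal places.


ratio = compressed/original = 8498/19998 = 0.424942
savings = 1 - ratio = 1 - 0.424942 = 0.575058
as a percentage: 0.575058 * 100 = 57.51%

Space savings = 1 - 8498/19998 = 57.51%


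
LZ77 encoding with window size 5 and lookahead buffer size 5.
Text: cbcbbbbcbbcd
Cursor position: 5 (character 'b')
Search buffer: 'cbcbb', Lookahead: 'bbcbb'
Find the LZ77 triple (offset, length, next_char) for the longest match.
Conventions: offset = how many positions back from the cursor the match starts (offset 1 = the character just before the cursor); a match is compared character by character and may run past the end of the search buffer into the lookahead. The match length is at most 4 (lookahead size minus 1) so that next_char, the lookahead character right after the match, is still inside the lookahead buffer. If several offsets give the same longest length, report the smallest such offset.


Try each offset into the search buffer:
  offset=1 (pos 4, char 'b'): match length 2
  offset=2 (pos 3, char 'b'): match length 2
  offset=3 (pos 2, char 'c'): match length 0
  offset=4 (pos 1, char 'b'): match length 1
  offset=5 (pos 0, char 'c'): match length 0
Longest match has length 2, found at offsets 1, 2; take the smallest, offset 1.
next_char = character at position 5 + 2 = 7 -> 'c'

Best match: offset=1, length=2 (matching 'bb' starting at position 4)
LZ77 triple: (1, 2, 'c')


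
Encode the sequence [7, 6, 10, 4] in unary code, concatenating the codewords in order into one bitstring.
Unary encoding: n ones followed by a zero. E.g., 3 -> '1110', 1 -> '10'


Encode each number as n ones followed by a terminating 0:
  7 -> 11111110 (8 bits)
  6 -> 1111110 (7 bits)
  10 -> 11111111110 (11 bits)
  4 -> 11110 (5 bits)
Total length = 8 + 7 + 11 + 5 = 31 bits.

Unary([7, 6, 10, 4]) = 1111111011111101111111111011110 (31 bits)


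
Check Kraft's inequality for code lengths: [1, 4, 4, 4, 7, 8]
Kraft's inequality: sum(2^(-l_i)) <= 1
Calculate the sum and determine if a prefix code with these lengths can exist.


Sum = 2^(-1) + 2^(-4) + 2^(-4) + 2^(-4) + 2^(-7) + 2^(-8)
    = 0.5 + 0.0625 + 0.0625 + 0.0625 + 0.0078125 + 0.00390625
    = 179/256 = 0.69921875
Since 0.69921875 <= 1, Kraft's inequality IS satisfied.
A prefix code with these lengths CAN exist.

Kraft sum = 0.69921875. Satisfied.


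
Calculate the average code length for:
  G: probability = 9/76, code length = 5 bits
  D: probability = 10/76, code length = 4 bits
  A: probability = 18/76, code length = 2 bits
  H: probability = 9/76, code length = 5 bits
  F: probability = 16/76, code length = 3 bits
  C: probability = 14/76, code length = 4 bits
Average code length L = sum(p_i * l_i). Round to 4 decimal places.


Weighted contributions p_i * l_i:
  G: (9/76) * 5 = 45/76
  D: (10/76) * 4 = 40/76
  A: (18/76) * 2 = 36/76
  H: (9/76) * 5 = 45/76
  F: (16/76) * 3 = 48/76
  C: (14/76) * 4 = 56/76
Sum = (45 + 40 + 36 + 45 + 48 + 56)/76 = 270/76

L = 270/76 = 3.5526 bits/symbol


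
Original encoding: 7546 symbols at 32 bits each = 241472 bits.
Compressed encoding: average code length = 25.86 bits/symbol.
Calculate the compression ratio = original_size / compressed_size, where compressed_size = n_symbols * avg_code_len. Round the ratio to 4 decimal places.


original_size = n_symbols * orig_bits = 7546 * 32 = 241472 bits
compressed_size = n_symbols * avg_code_len = 7546 * 25.86 = 195139.56 bits
ratio = original_size / compressed_size = 241472 / 195139.56 = 1.2374

Compression ratio = 1.2374


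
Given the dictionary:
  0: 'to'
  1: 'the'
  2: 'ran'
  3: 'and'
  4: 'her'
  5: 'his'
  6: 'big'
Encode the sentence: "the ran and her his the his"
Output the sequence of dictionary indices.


Look up each word in the dictionary:
  'the' -> 1
  'ran' -> 2
  'and' -> 3
  'her' -> 4
  'his' -> 5
  'the' -> 1
  'his' -> 5

Encoded: [1, 2, 3, 4, 5, 1, 5]


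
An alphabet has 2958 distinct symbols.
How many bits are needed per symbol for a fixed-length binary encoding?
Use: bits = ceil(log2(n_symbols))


log2(2958) = 11.5304
Bracket: 2^11 = 2048 < 2958 <= 2^12 = 4096
So ceil(log2(2958)) = 12

bits = ceil(log2(2958)) = ceil(11.5304) = 12 bits


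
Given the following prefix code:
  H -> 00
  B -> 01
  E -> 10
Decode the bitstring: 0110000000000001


Decoding step by step:
Bits 01 -> B
Bits 10 -> E
Bits 00 -> H
Bits 00 -> H
Bits 00 -> H
Bits 00 -> H
Bits 00 -> H
Bits 01 -> B


Decoded message: BEHHHHHB


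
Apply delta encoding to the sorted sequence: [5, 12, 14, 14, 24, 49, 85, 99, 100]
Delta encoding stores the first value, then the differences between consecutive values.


First value: 5
Deltas:
  12 - 5 = 7
  14 - 12 = 2
  14 - 14 = 0
  24 - 14 = 10
  49 - 24 = 25
  85 - 49 = 36
  99 - 85 = 14
  100 - 99 = 1


Delta encoded: [5, 7, 2, 0, 10, 25, 36, 14, 1]


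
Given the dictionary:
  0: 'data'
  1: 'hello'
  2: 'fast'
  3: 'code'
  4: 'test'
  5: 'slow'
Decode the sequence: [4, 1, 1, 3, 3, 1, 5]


Look up each index in the dictionary:
  4 -> 'test'
  1 -> 'hello'
  1 -> 'hello'
  3 -> 'code'
  3 -> 'code'
  1 -> 'hello'
  5 -> 'slow'

Decoded: "test hello hello code code hello slow"


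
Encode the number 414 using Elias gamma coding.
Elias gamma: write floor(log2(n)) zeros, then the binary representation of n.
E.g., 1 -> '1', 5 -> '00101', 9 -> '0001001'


num_bits = floor(log2(414)) + 1 = 9
leading_zeros = num_bits - 1 = 8
binary(414) = 110011110

Elias gamma(414) = '00000000' + '110011110' = 00000000110011110 (17 bits)


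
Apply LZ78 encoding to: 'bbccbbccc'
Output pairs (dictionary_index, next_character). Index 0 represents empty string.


LZ78 encoding steps:
Dictionary: {0: ''}
Step 1: w='' (idx 0), next='b' -> output (0, 'b'), add 'b' as idx 1
Step 2: w='b' (idx 1), next='c' -> output (1, 'c'), add 'bc' as idx 2
Step 3: w='' (idx 0), next='c' -> output (0, 'c'), add 'c' as idx 3
Step 4: w='b' (idx 1), next='b' -> output (1, 'b'), add 'bb' as idx 4
Step 5: w='c' (idx 3), next='c' -> output (3, 'c'), add 'cc' as idx 5
Step 6: w='c' (idx 3), end of input -> output (3, '')


Encoded: [(0, 'b'), (1, 'c'), (0, 'c'), (1, 'b'), (3, 'c'), (3, '')]


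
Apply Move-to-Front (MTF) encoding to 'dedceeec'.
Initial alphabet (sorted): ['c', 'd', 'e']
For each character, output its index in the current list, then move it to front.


MTF encoding:
'd': index 1 in ['c', 'd', 'e'] -> ['d', 'c', 'e']
'e': index 2 in ['d', 'c', 'e'] -> ['e', 'd', 'c']
'd': index 1 in ['e', 'd', 'c'] -> ['d', 'e', 'c']
'c': index 2 in ['d', 'e', 'c'] -> ['c', 'd', 'e']
'e': index 2 in ['c', 'd', 'e'] -> ['e', 'c', 'd']
'e': index 0 in ['e', 'c', 'd'] -> ['e', 'c', 'd']
'e': index 0 in ['e', 'c', 'd'] -> ['e', 'c', 'd']
'c': index 1 in ['e', 'c', 'd'] -> ['c', 'e', 'd']


Output: [1, 2, 1, 2, 2, 0, 0, 1]


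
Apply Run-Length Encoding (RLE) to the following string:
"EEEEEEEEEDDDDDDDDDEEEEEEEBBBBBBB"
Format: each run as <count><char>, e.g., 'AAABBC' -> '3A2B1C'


Scanning runs left to right:
  i=0: run of 'E' x 9 -> '9E'
  i=9: run of 'D' x 9 -> '9D'
  i=18: run of 'E' x 7 -> '7E'
  i=25: run of 'B' x 7 -> '7B'

RLE = 9E9D7E7B


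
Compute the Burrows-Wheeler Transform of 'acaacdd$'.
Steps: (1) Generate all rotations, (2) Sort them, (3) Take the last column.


Rotations (sorted):
  0: $acaacdd -> last char: d
  1: aacdd$ac -> last char: c
  2: acaacdd$ -> last char: $
  3: acdd$aca -> last char: a
  4: caacdd$a -> last char: a
  5: cdd$acaa -> last char: a
  6: d$acaacd -> last char: d
  7: dd$acaac -> last char: c


BWT = dc$aaadc


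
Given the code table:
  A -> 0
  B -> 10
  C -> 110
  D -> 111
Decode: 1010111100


Decoding:
10 -> B
10 -> B
111 -> D
10 -> B
0 -> A


Result: BBDBA


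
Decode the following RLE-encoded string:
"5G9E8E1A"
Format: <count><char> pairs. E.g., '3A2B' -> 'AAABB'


Expanding each <count><char> pair:
  5G -> 'GGGGG'
  9E -> 'EEEEEEEEE'
  8E -> 'EEEEEEEE'
  1A -> 'A'

Decoded = GGGGGEEEEEEEEEEEEEEEEEA


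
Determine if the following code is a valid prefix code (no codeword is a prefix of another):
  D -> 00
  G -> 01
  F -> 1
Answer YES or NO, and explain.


Checking each pair (does one codeword prefix another?):
  D='00' vs G='01': no prefix
  D='00' vs F='1': no prefix
  G='01' vs D='00': no prefix
  G='01' vs F='1': no prefix
  F='1' vs D='00': no prefix
  F='1' vs G='01': no prefix
No violation found over all pairs.

YES -- this is a valid prefix code. No codeword is a prefix of any other codeword.


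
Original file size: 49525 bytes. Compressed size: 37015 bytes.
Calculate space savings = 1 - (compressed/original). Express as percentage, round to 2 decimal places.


ratio = compressed/original = 37015/49525 = 0.7474
savings = 1 - ratio = 1 - 0.7474 = 0.2526
as a percentage: 0.2526 * 100 = 25.26%

Space savings = 1 - 37015/49525 = 25.26%


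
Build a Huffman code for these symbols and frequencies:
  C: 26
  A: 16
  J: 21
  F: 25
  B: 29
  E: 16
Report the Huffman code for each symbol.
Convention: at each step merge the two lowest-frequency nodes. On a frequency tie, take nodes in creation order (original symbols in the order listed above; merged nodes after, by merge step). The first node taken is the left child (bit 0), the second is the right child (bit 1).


Huffman tree construction:
Step 1: Merge A(16) + E(16) = 32
Step 2: Merge J(21) + F(25) = 46
Step 3: Merge C(26) + B(29) = 55
Step 4: Merge (A+E)(32) + (J+F)(46) = 78
Step 5: Merge (C+B)(55) + ((A+E)+(J+F))(78) = 133
Read each symbol's code off the tree from the root (left child = 0, right child = 1).

Codes:
  C: 00 (length 2)
  A: 100 (length 3)
  J: 110 (length 3)
  F: 111 (length 3)
  B: 01 (length 2)
  E: 101 (length 3)
Average code length: 344/133 = 2.5865 bits/symbol


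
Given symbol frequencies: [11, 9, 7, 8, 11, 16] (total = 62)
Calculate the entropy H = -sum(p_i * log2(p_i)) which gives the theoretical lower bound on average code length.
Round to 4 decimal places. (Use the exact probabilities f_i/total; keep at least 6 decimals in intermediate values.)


Per-symbol terms -p_i * log2(p_i) with p_i = f_i/62:
  p = 11/62 = 0.177419: log2(p) = -2.494765, -p*log2(p) = 0.442620
  p = 9/62 = 0.145161: log2(p) = -2.784271, -p*log2(p) = 0.404168
  p = 7/62 = 0.112903: log2(p) = -3.146841, -p*log2(p) = 0.355289
  p = 8/62 = 0.129032: log2(p) = -2.954196, -p*log2(p) = 0.381187
  p = 11/62 = 0.177419: log2(p) = -2.494765, -p*log2(p) = 0.442620
  p = 16/62 = 0.258065: log2(p) = -1.954196, -p*log2(p) = 0.504309
H = 0.442620 + 0.404168 + 0.355289 + 0.381187 + 0.442620 + 0.504309 = 2.530193

H = 2.5302 bits/symbol


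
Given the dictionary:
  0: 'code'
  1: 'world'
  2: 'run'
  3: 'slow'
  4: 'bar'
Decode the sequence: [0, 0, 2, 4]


Look up each index in the dictionary:
  0 -> 'code'
  0 -> 'code'
  2 -> 'run'
  4 -> 'bar'

Decoded: "code code run bar"


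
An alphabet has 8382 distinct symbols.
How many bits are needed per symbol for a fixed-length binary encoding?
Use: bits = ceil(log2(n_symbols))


log2(8382) = 13.0331
Bracket: 2^13 = 8192 < 8382 <= 2^14 = 16384
So ceil(log2(8382)) = 14

bits = ceil(log2(8382)) = ceil(13.0331) = 14 bits


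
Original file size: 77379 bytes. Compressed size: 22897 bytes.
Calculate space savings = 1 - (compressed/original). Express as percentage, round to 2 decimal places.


ratio = compressed/original = 22897/77379 = 0.295907
savings = 1 - ratio = 1 - 0.295907 = 0.704093
as a percentage: 0.704093 * 100 = 70.41%

Space savings = 1 - 22897/77379 = 70.41%


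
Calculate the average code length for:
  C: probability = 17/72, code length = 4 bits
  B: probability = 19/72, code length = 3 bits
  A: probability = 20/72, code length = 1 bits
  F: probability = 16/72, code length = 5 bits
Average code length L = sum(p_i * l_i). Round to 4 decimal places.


Weighted contributions p_i * l_i:
  C: (17/72) * 4 = 68/72
  B: (19/72) * 3 = 57/72
  A: (20/72) * 1 = 20/72
  F: (16/72) * 5 = 80/72
Sum = (68 + 57 + 20 + 80)/72 = 225/72

L = 225/72 = 3.1250 bits/symbol


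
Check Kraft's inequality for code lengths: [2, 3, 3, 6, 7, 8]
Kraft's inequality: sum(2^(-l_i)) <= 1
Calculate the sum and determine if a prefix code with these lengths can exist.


Sum = 2^(-2) + 2^(-3) + 2^(-3) + 2^(-6) + 2^(-7) + 2^(-8)
    = 0.25 + 0.125 + 0.125 + 0.015625 + 0.0078125 + 0.00390625
    = 135/256 = 0.52734375
Since 0.52734375 <= 1, Kraft's inequality IS satisfied.
A prefix code with these lengths CAN exist.

Kraft sum = 0.52734375. Satisfied.


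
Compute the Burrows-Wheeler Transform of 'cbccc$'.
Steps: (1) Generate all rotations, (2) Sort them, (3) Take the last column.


Rotations (sorted):
  0: $cbccc -> last char: c
  1: bccc$c -> last char: c
  2: c$cbcc -> last char: c
  3: cbccc$ -> last char: $
  4: cc$cbc -> last char: c
  5: ccc$cb -> last char: b


BWT = ccc$cb


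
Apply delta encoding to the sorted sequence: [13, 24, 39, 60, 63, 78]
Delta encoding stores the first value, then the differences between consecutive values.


First value: 13
Deltas:
  24 - 13 = 11
  39 - 24 = 15
  60 - 39 = 21
  63 - 60 = 3
  78 - 63 = 15


Delta encoded: [13, 11, 15, 21, 3, 15]


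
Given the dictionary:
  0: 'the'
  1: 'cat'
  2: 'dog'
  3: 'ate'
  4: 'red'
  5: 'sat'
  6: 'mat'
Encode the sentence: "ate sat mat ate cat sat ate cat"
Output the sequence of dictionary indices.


Look up each word in the dictionary:
  'ate' -> 3
  'sat' -> 5
  'mat' -> 6
  'ate' -> 3
  'cat' -> 1
  'sat' -> 5
  'ate' -> 3
  'cat' -> 1

Encoded: [3, 5, 6, 3, 1, 5, 3, 1]


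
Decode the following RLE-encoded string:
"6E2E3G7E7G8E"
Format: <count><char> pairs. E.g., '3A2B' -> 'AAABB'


Expanding each <count><char> pair:
  6E -> 'EEEEEE'
  2E -> 'EE'
  3G -> 'GGG'
  7E -> 'EEEEEEE'
  7G -> 'GGGGGGG'
  8E -> 'EEEEEEEE'

Decoded = EEEEEEEEGGGEEEEEEEGGGGGGGEEEEEEEE


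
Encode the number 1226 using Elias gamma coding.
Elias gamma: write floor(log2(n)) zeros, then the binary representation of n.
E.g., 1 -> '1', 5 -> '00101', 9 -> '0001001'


num_bits = floor(log2(1226)) + 1 = 11
leading_zeros = num_bits - 1 = 10
binary(1226) = 10011001010

Elias gamma(1226) = '0000000000' + '10011001010' = 000000000010011001010 (21 bits)


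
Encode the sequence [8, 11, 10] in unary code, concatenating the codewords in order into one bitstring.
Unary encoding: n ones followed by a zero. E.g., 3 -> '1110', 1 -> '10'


Encode each number as n ones followed by a terminating 0:
  8 -> 111111110 (9 bits)
  11 -> 111111111110 (12 bits)
  10 -> 11111111110 (11 bits)
Total length = 9 + 12 + 11 = 32 bits.

Unary([8, 11, 10]) = 11111111011111111111011111111110 (32 bits)


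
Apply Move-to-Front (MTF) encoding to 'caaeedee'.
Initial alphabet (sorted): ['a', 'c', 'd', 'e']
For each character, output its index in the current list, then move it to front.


MTF encoding:
'c': index 1 in ['a', 'c', 'd', 'e'] -> ['c', 'a', 'd', 'e']
'a': index 1 in ['c', 'a', 'd', 'e'] -> ['a', 'c', 'd', 'e']
'a': index 0 in ['a', 'c', 'd', 'e'] -> ['a', 'c', 'd', 'e']
'e': index 3 in ['a', 'c', 'd', 'e'] -> ['e', 'a', 'c', 'd']
'e': index 0 in ['e', 'a', 'c', 'd'] -> ['e', 'a', 'c', 'd']
'd': index 3 in ['e', 'a', 'c', 'd'] -> ['d', 'e', 'a', 'c']
'e': index 1 in ['d', 'e', 'a', 'c'] -> ['e', 'd', 'a', 'c']
'e': index 0 in ['e', 'd', 'a', 'c'] -> ['e', 'd', 'a', 'c']


Output: [1, 1, 0, 3, 0, 3, 1, 0]


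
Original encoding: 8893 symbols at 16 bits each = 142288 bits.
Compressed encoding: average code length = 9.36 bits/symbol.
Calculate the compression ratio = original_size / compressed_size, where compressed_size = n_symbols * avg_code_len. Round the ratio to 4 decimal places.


original_size = n_symbols * orig_bits = 8893 * 16 = 142288 bits
compressed_size = n_symbols * avg_code_len = 8893 * 9.36 = 83238.48 bits
ratio = original_size / compressed_size = 142288 / 83238.48 = 1.7094

Compression ratio = 1.7094


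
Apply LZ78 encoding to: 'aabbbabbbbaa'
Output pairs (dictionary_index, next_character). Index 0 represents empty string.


LZ78 encoding steps:
Dictionary: {0: ''}
Step 1: w='' (idx 0), next='a' -> output (0, 'a'), add 'a' as idx 1
Step 2: w='a' (idx 1), next='b' -> output (1, 'b'), add 'ab' as idx 2
Step 3: w='' (idx 0), next='b' -> output (0, 'b'), add 'b' as idx 3
Step 4: w='b' (idx 3), next='a' -> output (3, 'a'), add 'ba' as idx 4
Step 5: w='b' (idx 3), next='b' -> output (3, 'b'), add 'bb' as idx 5
Step 6: w='bb' (idx 5), next='a' -> output (5, 'a'), add 'bba' as idx 6
Step 7: w='a' (idx 1), end of input -> output (1, '')


Encoded: [(0, 'a'), (1, 'b'), (0, 'b'), (3, 'a'), (3, 'b'), (5, 'a'), (1, '')]


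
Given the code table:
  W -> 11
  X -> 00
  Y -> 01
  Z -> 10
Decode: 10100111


Decoding:
10 -> Z
10 -> Z
01 -> Y
11 -> W


Result: ZZYW


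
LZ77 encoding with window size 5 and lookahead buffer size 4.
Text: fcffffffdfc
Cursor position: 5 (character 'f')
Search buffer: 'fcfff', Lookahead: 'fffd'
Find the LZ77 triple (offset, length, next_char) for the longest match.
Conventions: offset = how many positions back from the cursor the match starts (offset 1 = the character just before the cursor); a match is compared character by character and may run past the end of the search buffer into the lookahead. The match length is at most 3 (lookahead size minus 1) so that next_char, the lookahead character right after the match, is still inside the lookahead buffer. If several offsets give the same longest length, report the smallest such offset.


Try each offset into the search buffer:
  offset=1 (pos 4, char 'f'): match length 3
  offset=2 (pos 3, char 'f'): match length 3
  offset=3 (pos 2, char 'f'): match length 3
  offset=4 (pos 1, char 'c'): match length 0
  offset=5 (pos 0, char 'f'): match length 1
Longest match has length 3, found at offsets 1, 2, 3; take the smallest, offset 1.
next_char = character at position 5 + 3 = 8 -> 'd'

Best match: offset=1, length=3 (matching 'fff' starting at position 4)
LZ77 triple: (1, 3, 'd')


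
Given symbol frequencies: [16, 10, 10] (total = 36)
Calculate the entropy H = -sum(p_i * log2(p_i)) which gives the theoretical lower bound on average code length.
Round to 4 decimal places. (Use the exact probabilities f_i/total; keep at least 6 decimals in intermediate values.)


Per-symbol terms -p_i * log2(p_i) with p_i = f_i/36:
  p = 16/36 = 0.444444: log2(p) = -1.169925, -p*log2(p) = 0.519967
  p = 10/36 = 0.277778: log2(p) = -1.847997, -p*log2(p) = 0.513332
  p = 10/36 = 0.277778: log2(p) = -1.847997, -p*log2(p) = 0.513332
H = 0.519967 + 0.513332 + 0.513332 = 1.546631

H = 1.5466 bits/symbol


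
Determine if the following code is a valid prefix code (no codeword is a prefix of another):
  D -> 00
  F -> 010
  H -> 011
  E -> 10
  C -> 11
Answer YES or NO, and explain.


Checking each pair (does one codeword prefix another?):
  D='00' vs F='010': no prefix
  D='00' vs H='011': no prefix
  D='00' vs E='10': no prefix
  D='00' vs C='11': no prefix
  F='010' vs D='00': no prefix
  F='010' vs H='011': no prefix
  F='010' vs E='10': no prefix
  F='010' vs C='11': no prefix
  H='011' vs D='00': no prefix
  H='011' vs F='010': no prefix
  H='011' vs E='10': no prefix
  H='011' vs C='11': no prefix
  E='10' vs D='00': no prefix
  E='10' vs F='010': no prefix
  E='10' vs H='011': no prefix
  E='10' vs C='11': no prefix
  C='11' vs D='00': no prefix
  C='11' vs F='010': no prefix
  C='11' vs H='011': no prefix
  C='11' vs E='10': no prefix
No violation found over all pairs.

YES -- this is a valid prefix code. No codeword is a prefix of any other codeword.


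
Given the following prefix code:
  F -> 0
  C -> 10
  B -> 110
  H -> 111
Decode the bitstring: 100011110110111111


Decoding step by step:
Bits 10 -> C
Bits 0 -> F
Bits 0 -> F
Bits 111 -> H
Bits 10 -> C
Bits 110 -> B
Bits 111 -> H
Bits 111 -> H


Decoded message: CFFHCBHH


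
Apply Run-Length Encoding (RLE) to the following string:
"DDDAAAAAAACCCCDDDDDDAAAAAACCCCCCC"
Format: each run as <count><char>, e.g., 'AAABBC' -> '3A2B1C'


Scanning runs left to right:
  i=0: run of 'D' x 3 -> '3D'
  i=3: run of 'A' x 7 -> '7A'
  i=10: run of 'C' x 4 -> '4C'
  i=14: run of 'D' x 6 -> '6D'
  i=20: run of 'A' x 6 -> '6A'
  i=26: run of 'C' x 7 -> '7C'

RLE = 3D7A4C6D6A7C


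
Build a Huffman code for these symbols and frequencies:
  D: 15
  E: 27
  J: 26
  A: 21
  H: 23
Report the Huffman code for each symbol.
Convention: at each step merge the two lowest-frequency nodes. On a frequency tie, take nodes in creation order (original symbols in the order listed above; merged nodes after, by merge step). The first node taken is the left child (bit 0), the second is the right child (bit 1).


Huffman tree construction:
Step 1: Merge D(15) + A(21) = 36
Step 2: Merge H(23) + J(26) = 49
Step 3: Merge E(27) + (D+A)(36) = 63
Step 4: Merge (H+J)(49) + (E+(D+A))(63) = 112
Read each symbol's code off the tree from the root (left child = 0, right child = 1).

Codes:
  D: 110 (length 3)
  E: 10 (length 2)
  J: 01 (length 2)
  A: 111 (length 3)
  H: 00 (length 2)
Average code length: 260/112 = 2.3214 bits/symbol


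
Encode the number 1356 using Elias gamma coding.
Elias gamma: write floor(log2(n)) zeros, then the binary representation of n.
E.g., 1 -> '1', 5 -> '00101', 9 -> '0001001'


num_bits = floor(log2(1356)) + 1 = 11
leading_zeros = num_bits - 1 = 10
binary(1356) = 10101001100

Elias gamma(1356) = '0000000000' + '10101001100' = 000000000010101001100 (21 bits)
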